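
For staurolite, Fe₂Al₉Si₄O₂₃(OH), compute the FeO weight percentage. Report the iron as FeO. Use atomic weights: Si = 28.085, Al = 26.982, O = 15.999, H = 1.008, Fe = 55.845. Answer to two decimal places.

16.87 wt%

Formula mass = 851.852 g/mol.
2 Fe → 2.0000 mol FeO per formula unit; M(FeO) = 71.844, so FeO mass = 143.688 g.
143.688/851.852 × 100 = 16.87 wt%.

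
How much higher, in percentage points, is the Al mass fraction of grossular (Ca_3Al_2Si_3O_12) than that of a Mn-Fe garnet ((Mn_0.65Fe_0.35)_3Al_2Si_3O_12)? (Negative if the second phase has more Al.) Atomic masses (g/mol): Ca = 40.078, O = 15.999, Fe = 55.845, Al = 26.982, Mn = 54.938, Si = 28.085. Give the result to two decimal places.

1.10 percentage points

Al in Ca_3Al_2Si_3O_12: molar mass 450.441 g/mol; 2×26.982 = 53.964 g → 11.98 wt%.
Al in (Mn_0.65Fe_0.35)_3Al_2Si_3O_12: molar mass 495.973 g/mol; 2×26.982 = 53.964 g → 10.88 wt%.
Difference = 11.98 − 10.88 = 1.10 percentage points.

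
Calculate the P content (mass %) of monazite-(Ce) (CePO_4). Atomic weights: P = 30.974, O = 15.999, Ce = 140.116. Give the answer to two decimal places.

M(CePO_4) = 235.086 g/mol.
P contributes 1 × 30.974 = 30.974 g per mole.
30.974/235.086 = 0.1318 → 13.18%.

13.18 mass %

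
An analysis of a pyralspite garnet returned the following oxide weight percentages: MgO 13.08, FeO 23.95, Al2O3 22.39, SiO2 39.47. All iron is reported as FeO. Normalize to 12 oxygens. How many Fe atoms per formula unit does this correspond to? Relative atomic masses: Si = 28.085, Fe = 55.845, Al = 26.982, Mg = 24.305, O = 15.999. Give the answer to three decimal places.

MgO (M=40.304): mol = 0.32453; Mg = 0.32453, O = 0.32453.
FeO (M=71.844): mol = 0.33336; Fe = 0.33336, O = 0.33336.
Al2O3 (M=101.961): mol = 0.21959; Al = 0.43918, O = 0.65877.
SiO2 (M=60.083): mol = 0.65692; Si = 0.65692, O = 1.31384.
ΣO = 2.63050; factor = 12/ΣO = 4.56187.
Fe apfu = 0.33336 × 4.56187 = 1.521.

1.521 Fe apfu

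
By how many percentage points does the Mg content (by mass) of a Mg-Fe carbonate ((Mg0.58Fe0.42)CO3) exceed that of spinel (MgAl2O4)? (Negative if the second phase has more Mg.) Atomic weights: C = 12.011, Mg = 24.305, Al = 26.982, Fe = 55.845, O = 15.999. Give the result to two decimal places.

First mineral: 14.097 g Mg in 97.560 g formula = 14.45 wt% Mg.
Second mineral: 24.305 g Mg in 142.265 g formula = 17.08 wt% Mg.
14.45% − 17.08% gives a difference of -2.63 percentage points.

-2.63 percentage points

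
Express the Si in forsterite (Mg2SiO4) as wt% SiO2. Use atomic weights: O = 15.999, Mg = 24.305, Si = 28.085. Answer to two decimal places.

M(Mg2SiO4) = 140.691 g/mol; M(SiO2) = 60.083 g/mol.
Moles SiO2 per formula unit = 1 Si ÷ 1 = 1.0000.
SiO2 fraction = (1.0000 × 60.083) / 140.691 = 60.083/140.691 = 0.4271.

42.71 wt%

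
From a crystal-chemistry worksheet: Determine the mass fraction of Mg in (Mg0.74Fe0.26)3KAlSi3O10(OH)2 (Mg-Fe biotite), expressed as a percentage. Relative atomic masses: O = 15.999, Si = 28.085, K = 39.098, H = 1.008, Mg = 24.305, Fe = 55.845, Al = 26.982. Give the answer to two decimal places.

12.21 mass %

Formula mass = 2.22*24.305 + 0.78*55.845 + 1*39.098 + 1*26.982 + 3*28.085 + 12*15.999 + 2*1.008 = 441.855 g/mol, of which 53.957 g is Mg.
So Mg makes up 53.957/441.855 = 0.1221 of the mass, i.e. 12.21%.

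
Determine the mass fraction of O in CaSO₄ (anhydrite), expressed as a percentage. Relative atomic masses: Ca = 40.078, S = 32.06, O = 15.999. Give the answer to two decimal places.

Molar mass of CaSO₄: 1×40.078 + 1×32.06 + 4×15.999 = 136.134 g/mol.
Mass of O per formula unit: 4 × 15.999 = 63.996 g.
Weight fraction O = 63.996 / 136.134 = 0.4701.

47.01 mass %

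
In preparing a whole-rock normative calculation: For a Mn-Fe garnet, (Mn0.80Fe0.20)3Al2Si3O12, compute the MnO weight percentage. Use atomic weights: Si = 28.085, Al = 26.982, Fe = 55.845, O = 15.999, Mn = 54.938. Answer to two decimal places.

M((Mn0.80Fe0.20)3Al2Si3O12) = 495.565 g/mol; M(MnO) = 70.937 g/mol.
Moles MnO per formula unit = 2.40 Mn ÷ 1 = 2.4000.
MnO fraction = (2.4000 × 70.937) / 495.565 = 170.249/495.565 = 0.3435.

34.35 wt%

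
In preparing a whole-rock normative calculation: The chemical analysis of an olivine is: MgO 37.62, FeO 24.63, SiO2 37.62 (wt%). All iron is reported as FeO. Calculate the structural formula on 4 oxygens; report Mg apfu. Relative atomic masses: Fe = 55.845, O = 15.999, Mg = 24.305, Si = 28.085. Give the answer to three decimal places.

MgO: 37.62/40.304 = 0.93341 mol → 0.93341 mol Mg, 0.93341 mol O.
FeO: 24.63/71.844 = 0.34283 mol → 0.34283 mol Fe, 0.34283 mol O.
SiO2: 37.62/60.083 = 0.62613 mol → 0.62613 mol Si, 1.25226 mol O.
Total oxygen = 2.52850 mol. Normalization factor = 4/2.52850 = 1.58197.
Mg per 4 O = 0.93341 × 1.58197 = 1.477.

1.477 Mg apfu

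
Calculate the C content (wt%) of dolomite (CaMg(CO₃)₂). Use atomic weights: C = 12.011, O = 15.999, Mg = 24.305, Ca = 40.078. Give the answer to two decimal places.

13.03 wt%

Molar mass of CaMg(CO₃)₂: 1·40.078 + 1·24.305 + 2·12.011 + 6·15.999 = 184.399 g/mol.
Mass of C per formula unit: 2 × 12.011 = 24.022 g.
Weight fraction C = 24.022 / 184.399 = 0.1303.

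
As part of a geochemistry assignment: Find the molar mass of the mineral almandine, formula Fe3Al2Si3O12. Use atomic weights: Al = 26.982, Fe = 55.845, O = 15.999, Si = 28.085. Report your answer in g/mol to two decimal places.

The formula mass is the sum 3*55.845 + 2*26.982 + 3*28.085 + 12*15.999.

497.74 g/mol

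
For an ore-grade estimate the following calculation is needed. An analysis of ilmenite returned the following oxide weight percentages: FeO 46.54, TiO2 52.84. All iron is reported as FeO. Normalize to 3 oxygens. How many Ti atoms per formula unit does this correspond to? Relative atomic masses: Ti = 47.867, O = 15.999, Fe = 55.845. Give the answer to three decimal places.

1.007 Ti apfu

FeO (M=71.844): mol = 0.64779; Fe = 0.64779, O = 0.64779.
TiO2 (M=79.865): mol = 0.66162; Ti = 0.66162, O = 1.32324.
ΣO = 1.97103; factor = 3/ΣO = 1.52205.
Ti apfu = 0.66162 × 1.52205 = 1.007.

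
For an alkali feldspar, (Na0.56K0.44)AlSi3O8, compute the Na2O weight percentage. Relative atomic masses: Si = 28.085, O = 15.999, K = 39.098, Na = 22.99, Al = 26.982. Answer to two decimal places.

Formula mass = 269.307 g/mol.
0.56 Na → 0.2800 mol Na2O per formula unit; M(Na2O) = 61.979, so Na2O mass = 17.354 g.
17.354/269.307 × 100 = 6.44 wt%.

6.44 wt%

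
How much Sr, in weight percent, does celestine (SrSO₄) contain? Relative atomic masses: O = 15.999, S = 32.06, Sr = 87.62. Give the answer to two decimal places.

47.70 weight percent

Formula mass = 1*87.62 + 1*32.06 + 4*15.999 = 183.676 g/mol, of which 87.620 g is Sr.
So Sr makes up 87.620/183.676 = 0.4770 of the mass, i.e. 47.70%.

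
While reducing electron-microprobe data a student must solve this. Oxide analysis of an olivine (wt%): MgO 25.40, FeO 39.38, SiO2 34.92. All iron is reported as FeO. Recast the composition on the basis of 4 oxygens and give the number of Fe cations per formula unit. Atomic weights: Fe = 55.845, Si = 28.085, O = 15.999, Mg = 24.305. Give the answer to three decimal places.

0.937 Fe apfu

MgO: 25.40/40.304 = 0.63021 mol → 0.63021 mol Mg, 0.63021 mol O.
FeO: 39.38/71.844 = 0.54813 mol → 0.54813 mol Fe, 0.54813 mol O.
SiO2: 34.92/60.083 = 0.58120 mol → 0.58120 mol Si, 1.16240 mol O.
Total oxygen = 2.34074 mol. Normalization factor = 4/2.34074 = 1.70886.
Fe per 4 O = 0.54813 × 1.70886 = 0.937.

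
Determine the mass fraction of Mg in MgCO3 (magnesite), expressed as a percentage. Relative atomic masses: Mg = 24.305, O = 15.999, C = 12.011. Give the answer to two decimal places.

Formula mass = 1*24.305 + 1*12.011 + 3*15.999 = 84.313 g/mol, of which 24.305 g is Mg.
So Mg makes up 24.305/84.313 = 0.2883 of the mass, i.e. 28.83%.

28.83 weight percent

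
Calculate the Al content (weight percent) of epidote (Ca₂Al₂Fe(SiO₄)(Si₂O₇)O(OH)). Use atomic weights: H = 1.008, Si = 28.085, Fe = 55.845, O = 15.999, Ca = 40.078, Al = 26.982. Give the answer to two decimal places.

Molar mass of Ca₂Al₂Fe(SiO₄)(Si₂O₇)O(OH): 2×40.078 + 2×26.982 + 1×55.845 + 3×28.085 + 13×15.999 + 1×1.008 = 483.215 g/mol.
Mass of Al per formula unit: 2 × 26.982 = 53.964 g.
Weight fraction Al = 53.964 / 483.215 = 0.1117.

11.17 weight percent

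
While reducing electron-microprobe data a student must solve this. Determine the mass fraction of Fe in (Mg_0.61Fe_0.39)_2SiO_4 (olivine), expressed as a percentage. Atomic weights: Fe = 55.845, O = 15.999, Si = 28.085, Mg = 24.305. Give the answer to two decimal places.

26.35 mass %

Formula mass = 1.22·24.305 + 0.78·55.845 + 1·28.085 + 4·15.999 = 165.292 g/mol, of which 43.559 g is Fe.
So Fe makes up 43.559/165.292 = 0.2635 of the mass, i.e. 26.35%.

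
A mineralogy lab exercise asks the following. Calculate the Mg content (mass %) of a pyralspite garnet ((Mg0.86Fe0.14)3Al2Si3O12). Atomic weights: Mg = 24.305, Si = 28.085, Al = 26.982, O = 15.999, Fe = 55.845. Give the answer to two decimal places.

15.06 mass %

Formula mass = 2.58·24.305 + 0.42·55.845 + 2·26.982 + 3·28.085 + 12·15.999 = 416.369 g/mol, of which 62.707 g is Mg.
So Mg makes up 62.707/416.369 = 0.1506 of the mass, i.e. 15.06%.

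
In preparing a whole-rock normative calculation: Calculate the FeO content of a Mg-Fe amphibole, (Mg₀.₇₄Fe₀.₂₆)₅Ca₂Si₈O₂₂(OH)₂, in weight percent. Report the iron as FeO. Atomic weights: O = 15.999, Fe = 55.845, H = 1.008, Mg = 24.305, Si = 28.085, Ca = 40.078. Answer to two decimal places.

10.94 wt%

M((Mg₀.₇₄Fe₀.₂₆)₅Ca₂Si₈O₂₂(OH)₂) = 853.355 g/mol; M(FeO) = 71.844 g/mol.
Moles FeO per formula unit = 1.30 Fe ÷ 1 = 1.3000.
FeO fraction = (1.3000 × 71.844) / 853.355 = 93.397/853.355 = 0.1094.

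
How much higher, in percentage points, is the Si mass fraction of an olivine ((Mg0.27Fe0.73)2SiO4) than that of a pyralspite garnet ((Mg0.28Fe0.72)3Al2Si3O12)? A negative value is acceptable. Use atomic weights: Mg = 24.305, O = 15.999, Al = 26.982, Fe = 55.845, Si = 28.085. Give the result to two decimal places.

First mineral: 28.085 g Si in 186.739 g formula = 15.04 wt% Si.
Second mineral: 84.255 g Si in 471.248 g formula = 17.88 wt% Si.
15.04% − 17.88% gives a difference of -2.84 percentage points.

-2.84 percentage points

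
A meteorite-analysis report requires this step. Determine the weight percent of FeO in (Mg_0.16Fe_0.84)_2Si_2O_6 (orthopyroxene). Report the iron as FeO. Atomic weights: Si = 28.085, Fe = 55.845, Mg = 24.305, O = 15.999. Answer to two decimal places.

47.56 wt%

M((Mg_0.16Fe_0.84)_2Si_2O_6) = 253.761 g/mol; M(FeO) = 71.844 g/mol.
Moles FeO per formula unit = 1.68 Fe ÷ 1 = 1.6800.
FeO fraction = (1.6800 × 71.844) / 253.761 = 120.698/253.761 = 0.4756.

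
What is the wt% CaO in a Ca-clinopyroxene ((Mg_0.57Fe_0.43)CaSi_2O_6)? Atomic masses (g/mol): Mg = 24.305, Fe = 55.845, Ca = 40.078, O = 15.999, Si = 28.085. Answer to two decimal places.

24.37 wt%

Formula mass = 230.109 g/mol.
1 Ca → 1.0000 mol CaO per formula unit; M(CaO) = 56.077, so CaO mass = 56.077 g.
56.077/230.109 × 100 = 24.37 wt%.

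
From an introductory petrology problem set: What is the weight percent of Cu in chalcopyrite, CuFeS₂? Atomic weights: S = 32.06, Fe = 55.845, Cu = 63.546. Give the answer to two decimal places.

Formula mass = 1*63.546 + 1*55.845 + 2*32.06 = 183.511 g/mol, of which 63.546 g is Cu.
So Cu makes up 63.546/183.511 = 0.3463 of the mass, i.e. 34.63%.

34.63 mass %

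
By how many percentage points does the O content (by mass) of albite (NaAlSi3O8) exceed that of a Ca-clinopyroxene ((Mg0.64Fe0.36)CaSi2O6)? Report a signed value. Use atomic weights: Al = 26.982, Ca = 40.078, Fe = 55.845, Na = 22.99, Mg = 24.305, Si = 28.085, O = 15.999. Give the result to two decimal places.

6.69 percentage points

O in NaAlSi3O8: molar mass 262.219 g/mol; 8×15.999 = 127.992 g → 48.81 wt%.
O in (Mg0.64Fe0.36)CaSi2O6: molar mass 227.901 g/mol; 6×15.999 = 95.994 g → 42.12 wt%.
Difference = 48.81 − 42.12 = 6.69 percentage points.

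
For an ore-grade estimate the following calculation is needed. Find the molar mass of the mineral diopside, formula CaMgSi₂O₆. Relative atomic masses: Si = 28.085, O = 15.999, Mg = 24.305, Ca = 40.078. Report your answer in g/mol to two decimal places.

The formula mass is the sum 1*40.078 + 1*24.305 + 2*28.085 + 6*15.999.

216.55 g/mol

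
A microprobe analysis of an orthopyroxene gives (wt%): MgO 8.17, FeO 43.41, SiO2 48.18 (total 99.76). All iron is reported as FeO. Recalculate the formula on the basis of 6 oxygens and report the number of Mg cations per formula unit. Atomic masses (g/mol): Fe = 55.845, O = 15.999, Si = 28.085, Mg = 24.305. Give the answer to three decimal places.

0.505 Mg apfu

8.17 wt% MgO ÷ 40.304 g/mol = 0.20271 mol, giving 0.20271 Mg and 0.20271 O.
43.41 wt% FeO ÷ 71.844 g/mol = 0.60423 mol, giving 0.60423 Fe and 0.60423 O.
48.18 wt% SiO2 ÷ 60.083 g/mol = 0.80189 mol, giving 0.80189 Si and 1.60378 O.
Oxygen sums to 2.41072; scaling by 6/2.41072 = 2.48888 puts the formula on 6 O.
Mg: 0.20271 × 2.48888 = 0.505 atoms per formula unit.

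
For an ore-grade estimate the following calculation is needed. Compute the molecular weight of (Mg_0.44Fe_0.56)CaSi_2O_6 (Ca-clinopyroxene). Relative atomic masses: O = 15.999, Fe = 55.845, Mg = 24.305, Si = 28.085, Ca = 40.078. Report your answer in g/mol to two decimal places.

Mg: 0.44 × 24.305 = 10.6942
Fe: 0.56 × 55.845 = 31.2732
Ca: 1 × 40.078 = 40.0780
Si: 2 × 28.085 = 56.1700
O: 6 × 15.999 = 95.9940
Summing the contributions gives the formula mass.

234.21 g/mol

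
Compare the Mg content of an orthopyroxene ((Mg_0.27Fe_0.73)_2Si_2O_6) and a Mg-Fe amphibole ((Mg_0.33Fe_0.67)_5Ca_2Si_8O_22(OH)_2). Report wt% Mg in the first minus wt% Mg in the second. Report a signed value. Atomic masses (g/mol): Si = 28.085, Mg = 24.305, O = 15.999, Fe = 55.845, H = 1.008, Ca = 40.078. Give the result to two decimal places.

0.95 percentage points

M((Mg_0.27Fe_0.73)_2Si_2O_6) = 246.822 g/mol, so wt% Mg = 13.125/246.822 × 100 = 5.32%.
M((Mg_0.33Fe_0.67)_5Ca_2Si_8O_22(OH)_2) = 918.012 g/mol, so wt% Mg = 40.103/918.012 × 100 = 4.37%.
5.32 − 4.37 = 0.95 pp.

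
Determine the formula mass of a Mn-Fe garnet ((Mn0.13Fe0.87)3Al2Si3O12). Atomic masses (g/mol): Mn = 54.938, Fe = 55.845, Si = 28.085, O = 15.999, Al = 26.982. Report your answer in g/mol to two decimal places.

497.39 g/mol

M = 0.39·54.938 + 2.61·55.845 + 2·26.982 + 3·28.085 + 12·15.999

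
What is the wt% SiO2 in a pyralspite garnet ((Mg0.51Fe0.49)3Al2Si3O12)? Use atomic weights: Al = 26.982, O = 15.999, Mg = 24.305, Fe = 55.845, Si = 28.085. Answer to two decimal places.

Formula mass = 449.486 g/mol.
3 Si → 3.0000 mol SiO2 per formula unit; M(SiO2) = 60.083, so SiO2 mass = 180.249 g.
180.249/449.486 × 100 = 40.10 wt%.

40.10 wt%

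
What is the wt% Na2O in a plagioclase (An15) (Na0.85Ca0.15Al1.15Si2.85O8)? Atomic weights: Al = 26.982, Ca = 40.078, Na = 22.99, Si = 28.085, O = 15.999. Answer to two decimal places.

Molar mass of Na0.85Ca0.15Al1.15Si2.85O8 = 0.85*22.99 + 0.15*40.078 + 1.15*26.982 + 2.85*28.085 + 8*15.999 = 264.617 g/mol.
Each formula unit contains 0.85 Na, equivalent to 0.85/2 = 0.4250 mol Na2O.
M(Na2O) = 2×22.99 + 1×15.999 = 61.979 g/mol.
Mass of Na2O per formula unit = 0.4250 × 61.979 = 26.341 g.
Na2O wt% = 26.341 / 264.617 × 100 = 9.95%.

9.95 wt%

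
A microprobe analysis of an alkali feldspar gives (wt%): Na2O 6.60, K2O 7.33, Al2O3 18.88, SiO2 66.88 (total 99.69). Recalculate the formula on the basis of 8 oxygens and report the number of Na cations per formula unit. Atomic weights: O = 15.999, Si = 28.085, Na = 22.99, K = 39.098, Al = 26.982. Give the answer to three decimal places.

0.574 Na apfu

Na2O (M=61.979): mol = 0.10649; Na = 0.21298, O = 0.10649.
K2O (M=94.195): mol = 0.07782; K = 0.15564, O = 0.07782.
Al2O3 (M=101.961): mol = 0.18517; Al = 0.37034, O = 0.55551.
SiO2 (M=60.083): mol = 1.11313; Si = 1.11313, O = 2.22626.
ΣO = 2.96608; factor = 8/ΣO = 2.69716.
Na apfu = 0.21298 × 2.69716 = 0.574.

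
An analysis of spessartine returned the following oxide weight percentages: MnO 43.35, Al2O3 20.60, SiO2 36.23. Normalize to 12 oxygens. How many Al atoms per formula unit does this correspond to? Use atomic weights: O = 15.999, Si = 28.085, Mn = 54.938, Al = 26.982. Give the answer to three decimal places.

2.001 Al apfu

MnO: 43.35/70.937 = 0.61111 mol → 0.61111 mol Mn, 0.61111 mol O.
Al2O3: 20.60/101.961 = 0.20204 mol → 0.40408 mol Al, 0.60612 mol O.
SiO2: 36.23/60.083 = 0.60300 mol → 0.60300 mol Si, 1.20600 mol O.
Total oxygen = 2.42323 mol. Normalization factor = 12/2.42323 = 4.95207.
Al per 12 O = 0.40408 × 4.95207 = 2.001.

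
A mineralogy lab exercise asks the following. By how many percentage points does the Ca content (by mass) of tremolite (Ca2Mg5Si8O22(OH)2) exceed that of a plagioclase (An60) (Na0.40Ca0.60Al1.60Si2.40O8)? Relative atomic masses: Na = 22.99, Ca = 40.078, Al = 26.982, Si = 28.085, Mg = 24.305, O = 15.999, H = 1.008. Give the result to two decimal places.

M(Ca2Mg5Si8O22(OH)2) = 812.353 g/mol, so wt% Ca = 80.156/812.353 × 100 = 9.87%.
M(Na0.40Ca0.60Al1.60Si2.40O8) = 271.810 g/mol, so wt% Ca = 24.047/271.810 × 100 = 8.85%.
9.87 − 8.85 = 1.02 pp.

1.02 percentage points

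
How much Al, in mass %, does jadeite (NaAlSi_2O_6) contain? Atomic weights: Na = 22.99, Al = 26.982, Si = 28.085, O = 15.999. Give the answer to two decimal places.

M(NaAlSi_2O_6) = 202.136 g/mol.
Al contributes 1 × 26.982 = 26.982 g per mole.
26.982/202.136 = 0.1335 → 13.35%.

13.35 mass %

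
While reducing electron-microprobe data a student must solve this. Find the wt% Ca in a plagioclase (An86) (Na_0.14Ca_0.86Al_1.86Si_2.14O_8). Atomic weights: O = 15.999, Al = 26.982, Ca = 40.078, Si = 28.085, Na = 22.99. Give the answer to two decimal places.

Formula mass = 0.14×22.99 + 0.86×40.078 + 1.86×26.982 + 2.14×28.085 + 8×15.999 = 275.966 g/mol, of which 34.467 g is Ca.
So Ca makes up 34.467/275.966 = 0.1249 of the mass, i.e. 12.49%.

12.49 mass %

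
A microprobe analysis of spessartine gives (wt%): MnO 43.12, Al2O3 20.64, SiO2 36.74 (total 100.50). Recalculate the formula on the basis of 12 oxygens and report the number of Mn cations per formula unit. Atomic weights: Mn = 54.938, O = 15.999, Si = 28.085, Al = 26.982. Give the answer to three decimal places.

MnO: 43.12/70.937 = 0.60786 mol → 0.60786 mol Mn, 0.60786 mol O.
Al2O3: 20.64/101.961 = 0.20243 mol → 0.40486 mol Al, 0.60729 mol O.
SiO2: 36.74/60.083 = 0.61149 mol → 0.61149 mol Si, 1.22298 mol O.
Total oxygen = 2.43813 mol. Normalization factor = 12/2.43813 = 4.92180.
Mn per 12 O = 0.60786 × 4.92180 = 2.992.

2.992 Mn apfu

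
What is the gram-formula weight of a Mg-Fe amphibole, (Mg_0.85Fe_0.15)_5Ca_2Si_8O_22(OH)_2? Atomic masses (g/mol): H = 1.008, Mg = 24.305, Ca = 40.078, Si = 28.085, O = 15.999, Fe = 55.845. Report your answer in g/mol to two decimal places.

836.01 g/mol

M = 4.25×24.305 + 0.75×55.845 + 2×40.078 + 8×28.085 + 24×15.999 + 2×1.008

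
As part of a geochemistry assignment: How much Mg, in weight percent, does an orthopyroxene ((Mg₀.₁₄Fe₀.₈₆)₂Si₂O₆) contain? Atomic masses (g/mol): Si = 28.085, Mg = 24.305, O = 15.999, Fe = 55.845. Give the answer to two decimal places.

2.67 weight percent

Molar mass of (Mg₀.₁₄Fe₀.₈₆)₂Si₂O₆: 0.28*24.305 + 1.72*55.845 + 2*28.085 + 6*15.999 = 255.023 g/mol.
Mass of Mg per formula unit: 0.28 × 24.305 = 6.805 g.
Weight fraction Mg = 6.805 / 255.023 = 0.0267.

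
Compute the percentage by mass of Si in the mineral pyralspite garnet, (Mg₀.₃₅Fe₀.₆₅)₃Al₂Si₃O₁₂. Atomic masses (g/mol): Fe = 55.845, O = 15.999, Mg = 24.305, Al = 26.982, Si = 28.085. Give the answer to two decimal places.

18.13 wt%

M((Mg₀.₃₅Fe₀.₆₅)₃Al₂Si₃O₁₂) = 464.625 g/mol.
Si contributes 3 × 28.085 = 84.255 g per mole.
84.255/464.625 = 0.1813 → 18.13%.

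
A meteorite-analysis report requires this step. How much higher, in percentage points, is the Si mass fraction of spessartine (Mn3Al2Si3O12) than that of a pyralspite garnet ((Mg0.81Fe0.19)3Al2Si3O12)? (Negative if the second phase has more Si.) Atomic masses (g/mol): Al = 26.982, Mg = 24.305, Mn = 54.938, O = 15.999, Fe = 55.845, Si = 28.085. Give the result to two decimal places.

Si in Mn3Al2Si3O12: molar mass 495.021 g/mol; 3×28.085 = 84.255 g → 17.02 wt%.
Si in (Mg0.81Fe0.19)3Al2Si3O12: molar mass 421.100 g/mol; 3×28.085 = 84.255 g → 20.01 wt%.
Difference = 17.02 − 20.01 = -2.99 percentage points.

-2.99 percentage points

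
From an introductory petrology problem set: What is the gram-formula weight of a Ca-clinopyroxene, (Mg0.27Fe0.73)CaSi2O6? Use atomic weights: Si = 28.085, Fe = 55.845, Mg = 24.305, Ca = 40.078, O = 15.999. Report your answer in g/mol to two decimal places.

The formula mass is the sum 0.27(24.305) + 0.73(55.845) + 1(40.078) + 2(28.085) + 6(15.999).

239.57 g/mol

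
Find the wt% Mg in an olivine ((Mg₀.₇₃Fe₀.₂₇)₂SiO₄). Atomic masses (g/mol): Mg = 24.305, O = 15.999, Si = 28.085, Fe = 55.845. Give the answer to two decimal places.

22.50 wt%

Formula mass = 1.46×24.305 + 0.54×55.845 + 1×28.085 + 4×15.999 = 157.723 g/mol, of which 35.485 g is Mg.
So Mg makes up 35.485/157.723 = 0.2250 of the mass, i.e. 22.50%.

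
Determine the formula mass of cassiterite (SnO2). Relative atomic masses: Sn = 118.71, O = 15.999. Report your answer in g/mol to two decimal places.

150.71 g/mol

The formula mass is the sum 1*118.71 + 2*15.999.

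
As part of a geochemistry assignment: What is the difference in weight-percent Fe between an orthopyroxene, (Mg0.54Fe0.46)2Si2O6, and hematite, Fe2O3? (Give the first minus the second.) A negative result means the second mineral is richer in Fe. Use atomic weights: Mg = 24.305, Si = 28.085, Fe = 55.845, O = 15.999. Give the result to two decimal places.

M((Mg0.54Fe0.46)2Si2O6) = 229.791 g/mol, so wt% Fe = 51.377/229.791 × 100 = 22.36%.
M(Fe2O3) = 159.687 g/mol, so wt% Fe = 111.690/159.687 × 100 = 69.94%.
22.36 − 69.94 = -47.58 pp.

-47.58 percentage points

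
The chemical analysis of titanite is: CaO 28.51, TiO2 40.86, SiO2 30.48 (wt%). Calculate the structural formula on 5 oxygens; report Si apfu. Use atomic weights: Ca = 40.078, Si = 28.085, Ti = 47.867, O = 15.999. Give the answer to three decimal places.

28.51 wt% CaO ÷ 56.077 g/mol = 0.50841 mol, giving 0.50841 Ca and 0.50841 O.
40.86 wt% TiO2 ÷ 79.865 g/mol = 0.51161 mol, giving 0.51161 Ti and 1.02322 O.
30.48 wt% SiO2 ÷ 60.083 g/mol = 0.50730 mol, giving 0.50730 Si and 1.01460 O.
Oxygen sums to 2.54623; scaling by 5/2.54623 = 1.96369 puts the formula on 5 O.
Si: 0.50730 × 1.96369 = 0.996 atoms per formula unit.

0.996 Si apfu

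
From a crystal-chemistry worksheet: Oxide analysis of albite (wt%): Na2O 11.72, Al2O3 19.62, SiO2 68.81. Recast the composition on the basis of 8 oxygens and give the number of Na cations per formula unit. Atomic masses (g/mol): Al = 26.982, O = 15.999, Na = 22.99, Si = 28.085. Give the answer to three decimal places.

Na2O: 11.72/61.979 = 0.18910 mol → 0.37820 mol Na, 0.18910 mol O.
Al2O3: 19.62/101.961 = 0.19243 mol → 0.38486 mol Al, 0.57729 mol O.
SiO2: 68.81/60.083 = 1.14525 mol → 1.14525 mol Si, 2.29050 mol O.
Total oxygen = 3.05689 mol. Normalization factor = 8/3.05689 = 2.61704.
Na per 8 O = 0.37820 × 2.61704 = 0.990.

0.990 Na apfu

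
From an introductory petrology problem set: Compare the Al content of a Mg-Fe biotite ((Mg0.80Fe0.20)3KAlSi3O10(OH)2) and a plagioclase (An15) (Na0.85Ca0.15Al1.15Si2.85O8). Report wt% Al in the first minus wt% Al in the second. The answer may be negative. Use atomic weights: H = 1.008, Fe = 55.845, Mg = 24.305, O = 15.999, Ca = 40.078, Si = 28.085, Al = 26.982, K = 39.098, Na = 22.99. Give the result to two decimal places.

Al in (Mg0.80Fe0.20)3KAlSi3O10(OH)2: molar mass 436.178 g/mol; 1×26.982 = 26.982 g → 6.19 wt%.
Al in Na0.85Ca0.15Al1.15Si2.85O8: molar mass 264.617 g/mol; 1.15×26.982 = 31.029 g → 11.73 wt%.
Difference = 6.19 − 11.73 = -5.54 percentage points.

-5.54 percentage points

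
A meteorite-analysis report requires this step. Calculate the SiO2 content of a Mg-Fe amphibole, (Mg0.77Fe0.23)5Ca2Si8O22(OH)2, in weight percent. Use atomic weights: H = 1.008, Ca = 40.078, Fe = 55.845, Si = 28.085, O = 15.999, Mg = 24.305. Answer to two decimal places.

56.64 wt%

Molar mass of (Mg0.77Fe0.23)5Ca2Si8O22(OH)2 = 3.85×24.305 + 1.15×55.845 + 2×40.078 + 8×28.085 + 24×15.999 + 2×1.008 = 848.624 g/mol.
Each formula unit contains 8 Si, equivalent to 8/1 = 8.0000 mol SiO2.
M(SiO2) = 1×28.085 + 2×15.999 = 60.083 g/mol.
Mass of SiO2 per formula unit = 8.0000 × 60.083 = 480.664 g.
SiO2 wt% = 480.664 / 848.624 × 100 = 56.64%.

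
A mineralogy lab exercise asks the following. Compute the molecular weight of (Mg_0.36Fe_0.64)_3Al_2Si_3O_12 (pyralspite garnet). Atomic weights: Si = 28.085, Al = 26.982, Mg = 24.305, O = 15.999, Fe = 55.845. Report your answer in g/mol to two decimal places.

Mg: 1.08 × 24.305 = 26.2494
Fe: 1.92 × 55.845 = 107.2224
Al: 2 × 26.982 = 53.9640
Si: 3 × 28.085 = 84.2550
O: 12 × 15.999 = 191.9880
Summing the contributions gives the formula mass.

463.68 g/mol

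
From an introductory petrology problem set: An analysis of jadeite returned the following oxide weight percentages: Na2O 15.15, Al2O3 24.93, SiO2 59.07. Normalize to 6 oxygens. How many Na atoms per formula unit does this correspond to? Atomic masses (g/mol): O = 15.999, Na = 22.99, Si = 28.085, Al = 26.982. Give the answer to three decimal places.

Na2O: 15.15/61.979 = 0.24444 mol → 0.48888 mol Na, 0.24444 mol O.
Al2O3: 24.93/101.961 = 0.24451 mol → 0.48902 mol Al, 0.73353 mol O.
SiO2: 59.07/60.083 = 0.98314 mol → 0.98314 mol Si, 1.96628 mol O.
Total oxygen = 2.94425 mol. Normalization factor = 6/2.94425 = 2.03787.
Na per 6 O = 0.48888 × 2.03787 = 0.996.

0.996 Na apfu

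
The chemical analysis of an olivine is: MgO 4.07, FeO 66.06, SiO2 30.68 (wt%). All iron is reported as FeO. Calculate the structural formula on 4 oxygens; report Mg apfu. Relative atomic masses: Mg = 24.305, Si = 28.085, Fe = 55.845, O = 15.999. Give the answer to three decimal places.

0.198 Mg apfu

MgO (M=40.304): mol = 0.10098; Mg = 0.10098, O = 0.10098.
FeO (M=71.844): mol = 0.91949; Fe = 0.91949, O = 0.91949.
SiO2 (M=60.083): mol = 0.51063; Si = 0.51063, O = 1.02126.
ΣO = 2.04173; factor = 4/ΣO = 1.95912.
Mg apfu = 0.10098 × 1.95912 = 0.198.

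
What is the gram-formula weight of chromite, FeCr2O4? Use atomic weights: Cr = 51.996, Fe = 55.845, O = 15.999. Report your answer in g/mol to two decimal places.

M = 1·55.845 + 2·51.996 + 4·15.999

223.83 g/mol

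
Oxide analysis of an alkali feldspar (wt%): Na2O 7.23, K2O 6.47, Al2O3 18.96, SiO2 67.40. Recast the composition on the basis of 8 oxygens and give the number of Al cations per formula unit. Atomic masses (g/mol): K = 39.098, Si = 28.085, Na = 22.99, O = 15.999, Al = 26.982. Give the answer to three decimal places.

Na2O (M=61.979): mol = 0.11665; Na = 0.23330, O = 0.11665.
K2O (M=94.195): mol = 0.06869; K = 0.13738, O = 0.06869.
Al2O3 (M=101.961): mol = 0.18595; Al = 0.37190, O = 0.55785.
SiO2 (M=60.083): mol = 1.12178; Si = 1.12178, O = 2.24356.
ΣO = 2.98675; factor = 8/ΣO = 2.67850.
Al apfu = 0.37190 × 2.67850 = 0.996.

0.996 Al apfu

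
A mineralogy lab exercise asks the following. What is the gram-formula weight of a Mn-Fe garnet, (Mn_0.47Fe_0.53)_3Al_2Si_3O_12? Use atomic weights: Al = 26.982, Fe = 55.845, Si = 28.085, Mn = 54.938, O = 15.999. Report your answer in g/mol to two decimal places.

496.46 g/mol

M = 1.41(54.938) + 1.59(55.845) + 2(26.982) + 3(28.085) + 12(15.999)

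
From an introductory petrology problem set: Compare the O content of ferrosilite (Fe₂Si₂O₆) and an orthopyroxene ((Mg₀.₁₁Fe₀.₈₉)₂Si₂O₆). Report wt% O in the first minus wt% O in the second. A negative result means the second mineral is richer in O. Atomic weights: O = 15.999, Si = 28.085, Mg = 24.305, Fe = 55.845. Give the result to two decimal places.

-0.98 percentage points

First mineral: 95.994 g O in 263.854 g formula = 36.38 wt% O.
Second mineral: 95.994 g O in 256.915 g formula = 37.36 wt% O.
36.38% − 37.36% gives a difference of -0.98 percentage points.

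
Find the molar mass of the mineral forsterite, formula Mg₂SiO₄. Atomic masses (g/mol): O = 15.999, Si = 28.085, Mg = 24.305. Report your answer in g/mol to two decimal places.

Mg: 2 × 24.305 = 48.6100
Si: 1 × 28.085 = 28.0850
O: 4 × 15.999 = 63.9960
Summing the contributions gives the formula mass.

140.69 g/mol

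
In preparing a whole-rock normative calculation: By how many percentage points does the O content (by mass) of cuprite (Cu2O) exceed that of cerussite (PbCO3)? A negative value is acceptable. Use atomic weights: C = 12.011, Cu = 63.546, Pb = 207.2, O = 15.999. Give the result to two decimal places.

First mineral: 15.999 g O in 143.091 g formula = 11.18 wt% O.
Second mineral: 47.997 g O in 267.208 g formula = 17.96 wt% O.
11.18% − 17.96% gives a difference of -6.78 percentage points.

-6.78 percentage points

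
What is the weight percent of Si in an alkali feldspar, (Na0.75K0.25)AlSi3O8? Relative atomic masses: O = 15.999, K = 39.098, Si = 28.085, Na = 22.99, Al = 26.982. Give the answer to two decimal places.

M((Na0.75K0.25)AlSi3O8) = 266.246 g/mol.
Si contributes 3 × 28.085 = 84.255 g per mole.
84.255/266.246 = 0.3165 → 31.65%.

31.65 wt%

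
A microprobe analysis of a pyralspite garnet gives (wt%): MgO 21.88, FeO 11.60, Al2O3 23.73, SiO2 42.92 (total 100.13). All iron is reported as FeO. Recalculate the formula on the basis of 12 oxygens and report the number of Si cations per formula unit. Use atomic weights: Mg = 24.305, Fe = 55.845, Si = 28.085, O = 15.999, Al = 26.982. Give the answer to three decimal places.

21.88 wt% MgO ÷ 40.304 g/mol = 0.54287 mol, giving 0.54287 Mg and 0.54287 O.
11.60 wt% FeO ÷ 71.844 g/mol = 0.16146 mol, giving 0.16146 Fe and 0.16146 O.
23.73 wt% Al2O3 ÷ 101.961 g/mol = 0.23274 mol, giving 0.46548 Al and 0.69822 O.
42.92 wt% SiO2 ÷ 60.083 g/mol = 0.71435 mol, giving 0.71435 Si and 1.42870 O.
Oxygen sums to 2.83125; scaling by 12/2.83125 = 4.23841 puts the formula on 12 O.
Si: 0.71435 × 4.23841 = 3.028 atoms per formula unit.

3.028 Si apfu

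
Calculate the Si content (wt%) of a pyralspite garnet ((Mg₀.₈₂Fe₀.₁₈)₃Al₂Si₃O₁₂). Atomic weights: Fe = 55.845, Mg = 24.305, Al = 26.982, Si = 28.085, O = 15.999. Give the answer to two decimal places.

Molar mass of (Mg₀.₈₂Fe₀.₁₈)₃Al₂Si₃O₁₂: 2.46×24.305 + 0.54×55.845 + 2×26.982 + 3×28.085 + 12×15.999 = 420.154 g/mol.
Mass of Si per formula unit: 3 × 28.085 = 84.255 g.
Weight fraction Si = 84.255 / 420.154 = 0.2005.

20.05 wt%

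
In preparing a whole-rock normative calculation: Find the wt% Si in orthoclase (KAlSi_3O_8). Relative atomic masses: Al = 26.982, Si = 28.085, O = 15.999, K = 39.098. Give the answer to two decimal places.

30.27 wt%

M(KAlSi_3O_8) = 278.327 g/mol.
Si contributes 3 × 28.085 = 84.255 g per mole.
84.255/278.327 = 0.3027 → 30.27%.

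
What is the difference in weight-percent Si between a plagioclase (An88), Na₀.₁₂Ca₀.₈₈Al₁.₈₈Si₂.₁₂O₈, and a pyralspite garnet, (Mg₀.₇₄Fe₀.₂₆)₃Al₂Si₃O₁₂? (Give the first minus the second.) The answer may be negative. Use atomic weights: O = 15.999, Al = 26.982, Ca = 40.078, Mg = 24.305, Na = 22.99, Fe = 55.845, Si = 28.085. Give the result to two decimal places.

First mineral: 59.540 g Si in 276.286 g formula = 21.55 wt% Si.
Second mineral: 84.255 g Si in 427.723 g formula = 19.70 wt% Si.
21.55% − 19.70% gives a difference of 1.85 percentage points.

1.85 percentage points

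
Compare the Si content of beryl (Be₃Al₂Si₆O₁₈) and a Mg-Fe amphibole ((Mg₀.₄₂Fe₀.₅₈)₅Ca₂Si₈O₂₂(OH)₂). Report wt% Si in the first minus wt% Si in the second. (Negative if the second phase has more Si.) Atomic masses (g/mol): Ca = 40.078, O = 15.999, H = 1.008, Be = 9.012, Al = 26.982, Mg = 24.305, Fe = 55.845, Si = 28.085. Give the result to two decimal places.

6.49 percentage points

M(Be₃Al₂Si₆O₁₈) = 537.492 g/mol, so wt% Si = 168.510/537.492 × 100 = 31.35%.
M((Mg₀.₄₂Fe₀.₅₈)₅Ca₂Si₈O₂₂(OH)₂) = 903.819 g/mol, so wt% Si = 224.680/903.819 × 100 = 24.86%.
31.35 − 24.86 = 6.49 pp.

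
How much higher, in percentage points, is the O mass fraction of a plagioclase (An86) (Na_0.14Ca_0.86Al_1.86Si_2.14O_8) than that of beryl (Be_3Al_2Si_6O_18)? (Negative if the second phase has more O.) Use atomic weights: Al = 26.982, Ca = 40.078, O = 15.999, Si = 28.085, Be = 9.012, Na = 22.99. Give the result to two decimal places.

-7.20 percentage points

First mineral: 127.992 g O in 275.966 g formula = 46.38 wt% O.
Second mineral: 287.982 g O in 537.492 g formula = 53.58 wt% O.
46.38% − 53.58% gives a difference of -7.20 percentage points.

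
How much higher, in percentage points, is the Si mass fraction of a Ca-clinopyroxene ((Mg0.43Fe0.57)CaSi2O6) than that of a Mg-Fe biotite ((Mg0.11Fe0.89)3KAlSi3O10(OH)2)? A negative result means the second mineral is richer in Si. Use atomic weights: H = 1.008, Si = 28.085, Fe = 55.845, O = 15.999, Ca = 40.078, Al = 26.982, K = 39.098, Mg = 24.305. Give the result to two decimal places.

7.15 percentage points

Si in (Mg0.43Fe0.57)CaSi2O6: molar mass 234.525 g/mol; 2×28.085 = 56.170 g → 23.95 wt%.
Si in (Mg0.11Fe0.89)3KAlSi3O10(OH)2: molar mass 501.466 g/mol; 3×28.085 = 84.255 g → 16.80 wt%.
Difference = 23.95 − 16.80 = 7.15 percentage points.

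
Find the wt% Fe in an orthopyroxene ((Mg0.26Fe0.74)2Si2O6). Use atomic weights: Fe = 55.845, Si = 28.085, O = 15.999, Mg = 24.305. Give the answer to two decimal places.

Formula mass = 0.52*24.305 + 1.48*55.845 + 2*28.085 + 6*15.999 = 247.453 g/mol, of which 82.651 g is Fe.
So Fe makes up 82.651/247.453 = 0.3340 of the mass, i.e. 33.40%.

33.40 wt%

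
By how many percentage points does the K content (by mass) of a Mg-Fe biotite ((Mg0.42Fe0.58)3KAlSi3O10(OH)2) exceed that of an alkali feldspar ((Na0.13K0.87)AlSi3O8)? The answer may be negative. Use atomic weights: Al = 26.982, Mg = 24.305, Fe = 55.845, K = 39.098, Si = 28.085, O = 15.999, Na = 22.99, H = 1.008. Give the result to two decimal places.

-4.03 percentage points

M((Mg0.42Fe0.58)3KAlSi3O10(OH)2) = 472.134 g/mol, so wt% K = 39.098/472.134 × 100 = 8.28%.
M((Na0.13K0.87)AlSi3O8) = 276.233 g/mol, so wt% K = 34.015/276.233 × 100 = 12.31%.
8.28 − 12.31 = -4.03 pp.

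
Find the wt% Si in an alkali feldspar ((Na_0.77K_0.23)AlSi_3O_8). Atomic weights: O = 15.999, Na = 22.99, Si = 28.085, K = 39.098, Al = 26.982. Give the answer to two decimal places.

31.68 wt%

M((Na_0.77K_0.23)AlSi_3O_8) = 265.924 g/mol.
Si contributes 3 × 28.085 = 84.255 g per mole.
84.255/265.924 = 0.3168 → 31.68%.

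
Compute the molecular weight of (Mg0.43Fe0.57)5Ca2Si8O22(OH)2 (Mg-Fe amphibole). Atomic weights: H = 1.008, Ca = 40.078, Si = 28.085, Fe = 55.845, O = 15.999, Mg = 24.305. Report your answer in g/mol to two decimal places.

M = 2.15×24.305 + 2.85×55.845 + 2×40.078 + 8×28.085 + 24×15.999 + 2×1.008

902.24 g/mol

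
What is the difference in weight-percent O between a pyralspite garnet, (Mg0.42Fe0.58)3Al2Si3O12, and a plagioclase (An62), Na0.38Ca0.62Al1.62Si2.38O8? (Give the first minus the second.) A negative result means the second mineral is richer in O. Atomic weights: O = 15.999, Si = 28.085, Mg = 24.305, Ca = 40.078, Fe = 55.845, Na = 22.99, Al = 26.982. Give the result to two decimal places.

-5.11 percentage points

M((Mg0.42Fe0.58)3Al2Si3O12) = 458.002 g/mol, so wt% O = 191.988/458.002 × 100 = 41.92%.
M(Na0.38Ca0.62Al1.62Si2.38O8) = 272.130 g/mol, so wt% O = 127.992/272.130 × 100 = 47.03%.
41.92 − 47.03 = -5.11 pp.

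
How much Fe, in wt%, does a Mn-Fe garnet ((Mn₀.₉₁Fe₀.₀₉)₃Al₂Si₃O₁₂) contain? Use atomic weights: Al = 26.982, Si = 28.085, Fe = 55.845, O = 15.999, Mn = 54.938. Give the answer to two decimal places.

M((Mn₀.₉₁Fe₀.₀₉)₃Al₂Si₃O₁₂) = 495.266 g/mol.
Fe contributes 0.27 × 55.845 = 15.078 g per mole.
15.078/495.266 = 0.0304 → 3.04%.

3.04 wt%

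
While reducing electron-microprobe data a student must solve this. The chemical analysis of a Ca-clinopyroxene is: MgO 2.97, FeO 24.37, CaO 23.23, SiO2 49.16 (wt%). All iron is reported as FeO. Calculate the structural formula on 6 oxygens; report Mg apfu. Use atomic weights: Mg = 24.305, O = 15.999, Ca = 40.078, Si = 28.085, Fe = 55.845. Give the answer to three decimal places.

MgO (M=40.304): mol = 0.07369; Mg = 0.07369, O = 0.07369.
FeO (M=71.844): mol = 0.33921; Fe = 0.33921, O = 0.33921.
CaO (M=56.077): mol = 0.41425; Ca = 0.41425, O = 0.41425.
SiO2 (M=60.083): mol = 0.81820; Si = 0.81820, O = 1.63640.
ΣO = 2.46355; factor = 6/ΣO = 2.43551.
Mg apfu = 0.07369 × 2.43551 = 0.179.

0.179 Mg apfu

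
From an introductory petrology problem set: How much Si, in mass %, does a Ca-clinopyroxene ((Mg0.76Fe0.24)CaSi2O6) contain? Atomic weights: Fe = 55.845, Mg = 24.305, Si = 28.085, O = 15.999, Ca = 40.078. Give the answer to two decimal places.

25.06 mass %

Molar mass of (Mg0.76Fe0.24)CaSi2O6: 0.76*24.305 + 0.24*55.845 + 1*40.078 + 2*28.085 + 6*15.999 = 224.117 g/mol.
Mass of Si per formula unit: 2 × 28.085 = 56.170 g.
Weight fraction Si = 56.170 / 224.117 = 0.2506.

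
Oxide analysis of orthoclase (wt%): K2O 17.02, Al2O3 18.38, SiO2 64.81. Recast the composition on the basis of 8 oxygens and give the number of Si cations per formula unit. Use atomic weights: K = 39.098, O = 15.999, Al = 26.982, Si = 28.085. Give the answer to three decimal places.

K2O: 17.02/94.195 = 0.18069 mol → 0.36138 mol K, 0.18069 mol O.
Al2O3: 18.38/101.961 = 0.18027 mol → 0.36054 mol Al, 0.54081 mol O.
SiO2: 64.81/60.083 = 1.07867 mol → 1.07867 mol Si, 2.15734 mol O.
Total oxygen = 2.87884 mol. Normalization factor = 8/2.87884 = 2.77890.
Si per 8 O = 1.07867 × 2.77890 = 2.998.

2.998 Si apfu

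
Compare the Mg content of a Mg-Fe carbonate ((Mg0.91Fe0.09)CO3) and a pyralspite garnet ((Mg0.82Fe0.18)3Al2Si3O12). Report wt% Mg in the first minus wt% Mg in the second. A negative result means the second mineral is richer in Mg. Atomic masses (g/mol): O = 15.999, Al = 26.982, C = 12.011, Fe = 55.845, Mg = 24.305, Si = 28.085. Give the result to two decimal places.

M((Mg0.91Fe0.09)CO3) = 87.152 g/mol, so wt% Mg = 22.118/87.152 × 100 = 25.38%.
M((Mg0.82Fe0.18)3Al2Si3O12) = 420.154 g/mol, so wt% Mg = 59.790/420.154 × 100 = 14.23%.
25.38 − 14.23 = 11.15 pp.

11.15 percentage points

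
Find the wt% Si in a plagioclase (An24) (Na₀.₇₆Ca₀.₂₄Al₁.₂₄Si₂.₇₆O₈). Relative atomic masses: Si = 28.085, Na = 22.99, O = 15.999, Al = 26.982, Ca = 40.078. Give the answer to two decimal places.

29.13 wt%

M(Na₀.₇₆Ca₀.₂₄Al₁.₂₄Si₂.₇₆O₈) = 266.055 g/mol.
Si contributes 2.76 × 28.085 = 77.515 g per mole.
77.515/266.055 = 0.2913 → 29.13%.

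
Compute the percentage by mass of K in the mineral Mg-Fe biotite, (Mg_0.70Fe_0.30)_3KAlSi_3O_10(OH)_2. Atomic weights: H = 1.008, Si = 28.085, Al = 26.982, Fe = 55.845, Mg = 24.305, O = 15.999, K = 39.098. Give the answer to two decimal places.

8.77 mass %

Formula mass = 2.10*24.305 + 0.90*55.845 + 1*39.098 + 1*26.982 + 3*28.085 + 12*15.999 + 2*1.008 = 445.640 g/mol, of which 39.098 g is K.
So K makes up 39.098/445.640 = 0.0877 of the mass, i.e. 8.77%.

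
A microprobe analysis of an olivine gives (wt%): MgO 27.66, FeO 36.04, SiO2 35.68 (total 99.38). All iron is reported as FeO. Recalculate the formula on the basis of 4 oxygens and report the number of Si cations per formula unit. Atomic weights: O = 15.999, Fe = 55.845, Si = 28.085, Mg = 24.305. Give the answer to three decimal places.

27.66 wt% MgO ÷ 40.304 g/mol = 0.68628 mol, giving 0.68628 Mg and 0.68628 O.
36.04 wt% FeO ÷ 71.844 g/mol = 0.50164 mol, giving 0.50164 Fe and 0.50164 O.
35.68 wt% SiO2 ÷ 60.083 g/mol = 0.59385 mol, giving 0.59385 Si and 1.18770 O.
Oxygen sums to 2.37562; scaling by 4/2.37562 = 1.68377 puts the formula on 4 O.
Si: 0.59385 × 1.68377 = 1.000 atoms per formula unit.

1.000 Si apfu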